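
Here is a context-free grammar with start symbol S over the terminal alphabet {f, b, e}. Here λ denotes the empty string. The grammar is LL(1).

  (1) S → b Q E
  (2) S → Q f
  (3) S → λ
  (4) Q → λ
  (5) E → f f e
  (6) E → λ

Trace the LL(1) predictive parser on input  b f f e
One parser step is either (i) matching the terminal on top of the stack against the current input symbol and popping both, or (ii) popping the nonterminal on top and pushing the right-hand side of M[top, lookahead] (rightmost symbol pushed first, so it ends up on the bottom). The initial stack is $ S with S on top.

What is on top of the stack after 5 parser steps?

step 1: stack=$ S  input=b f f e $  — expand S → b Q E
step 2: stack=$ E Q b  input=b f f e $  — match b
step 3: stack=$ E Q  input=f f e $  — expand Q → λ
step 4: stack=$ E  input=f f e $  — expand E → f f e
step 5: stack=$ e f f  input=f f e $  — match f
Stack after step 5: $ e f (top = f).

f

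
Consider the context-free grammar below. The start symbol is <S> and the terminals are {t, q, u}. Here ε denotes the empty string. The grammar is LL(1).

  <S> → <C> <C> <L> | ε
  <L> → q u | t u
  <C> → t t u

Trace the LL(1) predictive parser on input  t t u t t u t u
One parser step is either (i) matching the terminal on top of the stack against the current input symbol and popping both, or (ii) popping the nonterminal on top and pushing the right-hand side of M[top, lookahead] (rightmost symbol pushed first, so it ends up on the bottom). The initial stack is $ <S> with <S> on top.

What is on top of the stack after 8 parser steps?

u

step 1: stack=$ <S>  input=t t u t t u t u $  — expand <S> → <C> <C> <L>
step 2: stack=$ <L> <C> <C>  input=t t u t t u t u $  — expand <C> → t t u
step 3: stack=$ <L> <C> u t t  input=t t u t t u t u $  — match t
step 4: stack=$ <L> <C> u t  input=t u t t u t u $  — match t
step 5: stack=$ <L> <C> u  input=u t t u t u $  — match u
step 6: stack=$ <L> <C>  input=t t u t u $  — expand <C> → t t u
step 7: stack=$ <L> u t t  input=t t u t u $  — match t
step 8: stack=$ <L> u t  input=t u t u $  — match t
Stack after step 8: $ <L> u (top = u).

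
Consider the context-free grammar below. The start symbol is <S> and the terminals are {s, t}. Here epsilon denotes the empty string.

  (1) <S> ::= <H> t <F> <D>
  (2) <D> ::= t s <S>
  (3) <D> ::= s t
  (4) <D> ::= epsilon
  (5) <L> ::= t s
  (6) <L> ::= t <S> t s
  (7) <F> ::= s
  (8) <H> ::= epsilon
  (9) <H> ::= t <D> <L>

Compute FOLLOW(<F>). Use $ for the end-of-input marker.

{$, s, t}

FIRST(<D>) = {epsilon, s, t}
FIRST(<L>) = {t}
FIRST(<F>) = {s}
FIRST(<H>) = {epsilon, t}
FIRST(<S>) = {t}  (via <H> t <F> <D>)
FOLLOW(<S>) includes $ since <S> is the start symbol.
FOLLOW(<H>): in <S>::=<H> t <F> <D>, <H> is followed by t <F> <D> with FIRST {t}. Thus FOLLOW(<H>) = {t}.
FOLLOW(<L>): in <H>::=t <D> <L>, the suffix after <L> is empty, so FOLLOW(<L>) ⊇ FOLLOW(<H>) = {t}. Thus FOLLOW(<L>) = {t}.
FOLLOW(<S>): in <D>::=t s <S>, the suffix after <S> is empty, so FOLLOW(<S>) ⊇ FOLLOW(<D>) = {$, t}; in <L>::=t <S> t s, <S> is followed by t s with FIRST {t}. Thus FOLLOW(<S>) = {$, t}.
FOLLOW(<D>): in <S>::=<H> t <F> <D>, the suffix after <D> is empty, so FOLLOW(<D>) ⊇ FOLLOW(<S>) = {$, t}; in <H>::=t <D> <L>, <D> is followed by <L> with FIRST {t}. Thus FOLLOW(<D>) = {$, t}.
FOLLOW(<F>): in <S>::=<H> t <F> <D>, <F> is followed by <D> with FIRST {epsilon, s, t}; in <S>::=<H> t <F> <D>, the suffix after <F> is nullable, so FOLLOW(<F>) ⊇ FOLLOW(<S>) = {$, t}. Thus FOLLOW(<F>) = {$, s, t}.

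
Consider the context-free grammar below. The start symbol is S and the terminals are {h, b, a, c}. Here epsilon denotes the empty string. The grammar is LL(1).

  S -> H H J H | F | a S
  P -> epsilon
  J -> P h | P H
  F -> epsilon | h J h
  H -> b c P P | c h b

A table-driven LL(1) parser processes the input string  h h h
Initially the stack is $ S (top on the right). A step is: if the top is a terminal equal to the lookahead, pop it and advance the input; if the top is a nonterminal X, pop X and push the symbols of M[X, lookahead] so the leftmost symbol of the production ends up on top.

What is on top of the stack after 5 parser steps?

h

step 1: stack=$ S  input=h h h $  — expand S -> F
step 2: stack=$ F  input=h h h $  — expand F -> h J h
step 3: stack=$ h J h  input=h h h $  — match h
step 4: stack=$ h J  input=h h $  — expand J -> P h
step 5: stack=$ h h P  input=h h $  — expand P -> epsilon
Stack after step 5: $ h h (top = h).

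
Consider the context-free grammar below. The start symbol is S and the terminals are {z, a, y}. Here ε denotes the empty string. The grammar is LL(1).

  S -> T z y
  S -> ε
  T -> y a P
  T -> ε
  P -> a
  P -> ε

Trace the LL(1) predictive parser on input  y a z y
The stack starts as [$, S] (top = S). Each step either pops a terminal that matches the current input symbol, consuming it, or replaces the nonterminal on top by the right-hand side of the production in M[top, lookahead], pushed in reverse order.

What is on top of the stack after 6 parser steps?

y

     Stack        Input      Action
  1  $ S          y a z y $  expand S -> T z y
  2  $ y z T      y a z y $  expand T -> y a P
  3  $ y z P a y  y a z y $  match y
  4  $ y z P a    a z y $    match a
  5  $ y z P      z y $      expand P -> ε
  6  $ y z        z y $      match z
Stack after step 6: $ y (top = y).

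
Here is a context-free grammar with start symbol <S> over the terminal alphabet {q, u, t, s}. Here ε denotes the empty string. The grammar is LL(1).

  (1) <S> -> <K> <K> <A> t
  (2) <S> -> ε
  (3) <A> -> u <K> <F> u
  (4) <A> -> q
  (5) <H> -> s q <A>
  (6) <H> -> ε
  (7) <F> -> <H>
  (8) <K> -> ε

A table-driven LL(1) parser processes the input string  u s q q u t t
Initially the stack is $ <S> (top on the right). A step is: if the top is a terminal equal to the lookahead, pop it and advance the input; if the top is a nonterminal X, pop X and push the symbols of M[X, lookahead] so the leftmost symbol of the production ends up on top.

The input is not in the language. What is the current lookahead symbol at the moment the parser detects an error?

      Stack            Input            Action
   1  $ <S>            u s q q u t t $  expand <S> -> <K> <K> <A> t
   2  $ t <A> <K> <K>  u s q q u t t $  expand <K> -> ε
   3  $ t <A> <K>      u s q q u t t $  expand <K> -> ε
   4  $ t <A>          u s q q u t t $  expand <A> -> u <K> <F> u
   5  $ t u <F> <K> u  u s q q u t t $  match u
   6  $ t u <F> <K>    s q q u t t $    expand <K> -> ε
   7  $ t u <F>        s q q u t t $    expand <F> -> <H>
   8  $ t u <H>        s q q u t t $    expand <H> -> s q <A>
   9  $ t u <A> q s    s q q u t t $    match s
  10  $ t u <A> q      q q u t t $      match q
  11  $ t u <A>        q u t t $        expand <A> -> q
  12  $ t u q          q u t t $        match q
  13  $ t u            u t t $          match u
  14  $ t              t t $            match t
  15  $                t $              error: stack empty but input remains

t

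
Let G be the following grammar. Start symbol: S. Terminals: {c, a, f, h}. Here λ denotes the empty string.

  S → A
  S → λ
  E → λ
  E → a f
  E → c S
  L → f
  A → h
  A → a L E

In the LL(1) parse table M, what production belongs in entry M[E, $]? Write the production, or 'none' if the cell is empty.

FIRST(E) = {λ, a, c}
FIRST(L) = {f}
FIRST(A) = {a, h}
FIRST(S) = {λ, a, h}  (via A)
FOLLOW(S) includes $ since S is the start symbol.
FOLLOW(A): in S→A, the suffix after A is empty, so FOLLOW(A) ⊇ FOLLOW(S) = {$}. Thus FOLLOW(A) = {$}.
FOLLOW(E): in A→a L E, the suffix after E is empty, so FOLLOW(E) ⊇ FOLLOW(A) = {$}. Thus FOLLOW(E) = {$}.
For E → λ: FIRST(λ) = {λ}, so it goes in M[E, t] for t ∈ {}; since λ ∈ FIRST, also for every t ∈ FOLLOW(E) = {$}.
For E → a f: FIRST(a f) = {a}, so it goes in M[E, t] for t ∈ {a}.
For E → c S: FIRST(c S) = {c}, so it goes in M[E, t] for t ∈ {c}.

E → λ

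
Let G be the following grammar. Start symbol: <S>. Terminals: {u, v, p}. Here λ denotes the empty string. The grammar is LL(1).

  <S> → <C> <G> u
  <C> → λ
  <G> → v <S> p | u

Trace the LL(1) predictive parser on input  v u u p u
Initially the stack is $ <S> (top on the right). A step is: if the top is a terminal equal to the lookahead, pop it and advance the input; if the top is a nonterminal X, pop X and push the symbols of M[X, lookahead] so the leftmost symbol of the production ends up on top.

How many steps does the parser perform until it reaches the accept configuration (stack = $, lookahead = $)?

11

step 1: stack=$ <S>  input=v u u p u $  — expand <S> → <C> <G> u
step 2: stack=$ u <G> <C>  input=v u u p u $  — expand <C> → λ
step 3: stack=$ u <G>  input=v u u p u $  — expand <G> → v <S> p
step 4: stack=$ u p <S> v  input=v u u p u $  — match v
step 5: stack=$ u p <S>  input=u u p u $  — expand <S> → <C> <G> u
step 6: stack=$ u p u <G> <C>  input=u u p u $  — expand <C> → λ
step 7: stack=$ u p u <G>  input=u u p u $  — expand <G> → u
step 8: stack=$ u p u u  input=u u p u $  — match u
step 9: stack=$ u p u  input=u p u $  — match u
step 10: stack=$ u p  input=p u $  — match p
step 11: stack=$ u  input=u $  — match u
Accept reached after 11 steps.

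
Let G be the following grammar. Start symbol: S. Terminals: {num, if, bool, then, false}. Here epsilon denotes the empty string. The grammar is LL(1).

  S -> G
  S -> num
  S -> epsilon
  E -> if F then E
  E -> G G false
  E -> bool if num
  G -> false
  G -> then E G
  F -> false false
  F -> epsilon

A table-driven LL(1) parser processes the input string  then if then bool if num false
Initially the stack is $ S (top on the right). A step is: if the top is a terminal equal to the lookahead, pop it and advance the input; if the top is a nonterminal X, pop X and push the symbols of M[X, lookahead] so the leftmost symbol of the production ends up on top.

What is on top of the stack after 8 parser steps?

     Stack            Input                             Action
  1  $ S              then if then bool if num false $  expand S -> G
  2  $ G              then if then bool if num false $  expand G -> then E G
  3  $ G E then       then if then bool if num false $  match then
  4  $ G E            if then bool if num false $       expand E -> if F then E
  5  $ G E then F if  if then bool if num false $       match if
  6  $ G E then F     then bool if num false $          expand F -> epsilon
  7  $ G E then       then bool if num false $          match then
  8  $ G E            bool if num false $               expand E -> bool if num
Stack after step 8: $ G num if bool (top = bool).

bool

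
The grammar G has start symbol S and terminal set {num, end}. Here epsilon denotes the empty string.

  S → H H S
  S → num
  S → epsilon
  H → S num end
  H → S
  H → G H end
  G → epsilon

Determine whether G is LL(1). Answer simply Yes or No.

FIRST(S) = {epsilon, end, num}
FIRST(H) = {epsilon, end, num}
FIRST(G) = {epsilon}
FOLLOW(S) = {$, end, num}
FOLLOW(H) = {$, end, num}
FOLLOW(G) = {end, num}
Cell M[H, end] receives both H → S num end and H → S and H → G H end — the grammar is not LL(1).

No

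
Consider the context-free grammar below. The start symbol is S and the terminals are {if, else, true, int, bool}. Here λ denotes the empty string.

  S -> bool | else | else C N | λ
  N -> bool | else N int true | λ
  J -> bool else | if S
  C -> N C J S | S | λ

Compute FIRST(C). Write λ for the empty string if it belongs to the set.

FIRST(S) = {λ, bool, else}
FIRST(N) = {λ, bool, else}
FIRST(J) = {bool, if}
FIRST(C) = {λ, bool, else, if}  (via N C J S, S)

{λ, bool, else, if}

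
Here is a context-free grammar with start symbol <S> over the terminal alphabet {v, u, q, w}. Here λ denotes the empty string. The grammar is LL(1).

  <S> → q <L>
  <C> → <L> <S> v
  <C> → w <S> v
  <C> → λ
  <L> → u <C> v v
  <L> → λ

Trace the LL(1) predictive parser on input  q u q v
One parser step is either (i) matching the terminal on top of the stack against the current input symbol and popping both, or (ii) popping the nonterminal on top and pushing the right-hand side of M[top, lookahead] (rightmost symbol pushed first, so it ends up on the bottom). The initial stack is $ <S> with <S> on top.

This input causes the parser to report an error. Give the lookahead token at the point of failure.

$

      Stack            Input      Action
   1  $ <S>            q u q v $  expand <S> → q <L>
   2  $ <L> q          q u q v $  match q
   3  $ <L>            u q v $    expand <L> → u <C> v v
   4  $ v v <C> u      u q v $    match u
   5  $ v v <C>        q v $      expand <C> → <L> <S> v
   6  $ v v v <S> <L>  q v $      expand <L> → λ
   7  $ v v v <S>      q v $      expand <S> → q <L>
   8  $ v v v <L> q    q v $      match q
   9  $ v v v <L>      v $        expand <L> → λ
  10  $ v v v          v $        match v
  11  $ v v            $          error: top is terminal v but lookahead is $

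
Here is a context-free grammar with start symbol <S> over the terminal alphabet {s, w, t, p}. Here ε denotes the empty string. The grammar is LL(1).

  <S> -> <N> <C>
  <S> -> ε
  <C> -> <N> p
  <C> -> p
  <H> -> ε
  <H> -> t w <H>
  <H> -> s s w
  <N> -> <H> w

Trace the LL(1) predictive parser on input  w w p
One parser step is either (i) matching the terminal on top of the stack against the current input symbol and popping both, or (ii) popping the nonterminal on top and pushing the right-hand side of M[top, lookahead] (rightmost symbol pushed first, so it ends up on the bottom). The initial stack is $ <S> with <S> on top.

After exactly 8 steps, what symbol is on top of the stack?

     Stack        Input    Action
  1  $ <S>        w w p $  expand <S> -> <N> <C>
  2  $ <C> <N>    w w p $  expand <N> -> <H> w
  3  $ <C> w <H>  w w p $  expand <H> -> ε
  4  $ <C> w      w w p $  match w
  5  $ <C>        w p $    expand <C> -> <N> p
  6  $ p <N>      w p $    expand <N> -> <H> w
  7  $ p w <H>    w p $    expand <H> -> ε
  8  $ p w        w p $    match w
Stack after step 8: $ p (top = p).

p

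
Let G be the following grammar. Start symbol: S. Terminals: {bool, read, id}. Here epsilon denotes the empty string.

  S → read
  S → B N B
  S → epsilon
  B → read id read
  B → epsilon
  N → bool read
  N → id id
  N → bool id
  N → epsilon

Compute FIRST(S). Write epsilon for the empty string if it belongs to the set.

FIRST(B) = {epsilon, read}
FIRST(N) = {epsilon, bool, id}
FIRST(S) = {epsilon, bool, id, read}  (via B N B)

{epsilon, bool, id, read}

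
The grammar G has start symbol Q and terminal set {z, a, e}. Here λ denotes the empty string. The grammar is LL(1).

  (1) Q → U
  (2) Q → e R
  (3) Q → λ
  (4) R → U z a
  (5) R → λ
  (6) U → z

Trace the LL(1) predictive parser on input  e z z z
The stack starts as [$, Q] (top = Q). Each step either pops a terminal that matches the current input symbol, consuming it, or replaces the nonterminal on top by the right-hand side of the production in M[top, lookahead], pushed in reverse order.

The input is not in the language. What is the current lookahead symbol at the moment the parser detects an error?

     Stack    Input      Action
  1  $ Q      e z z z $  expand Q → e R
  2  $ R e    e z z z $  match e
  3  $ R      z z z $    expand R → U z a
  4  $ a z U  z z z $    expand U → z
  5  $ a z z  z z z $    match z
  6  $ a z    z z $      match z
  7  $ a      z $        error: top is terminal a but lookahead is z

z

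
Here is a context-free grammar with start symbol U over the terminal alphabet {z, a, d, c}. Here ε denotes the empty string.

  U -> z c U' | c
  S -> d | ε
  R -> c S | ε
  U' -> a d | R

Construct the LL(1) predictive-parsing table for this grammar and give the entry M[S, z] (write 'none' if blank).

FIRST(U): from U->z c U' we get {z}; from U->c we get {c}. So FIRST(U) = {c, z}.
FIRST(S): from S->d we get {d}; from S->ε we get {ε}. So FIRST(S) = {ε, d}.
FIRST(R): from R->c S we get {c}; from R->ε we get {ε}. So FIRST(R) = {ε, c}.
FIRST(U'): from U'->a d we get {a}; from U'->R we get {ε, c}. So FIRST(U') = {ε, a, c}.
FOLLOW(U) includes $ since U is the start symbol.
FOLLOW(R): in U'->R, the suffix after R is empty, so FOLLOW(R) ⊇ FOLLOW(U') = {$}. Thus FOLLOW(R) = {$}.
FOLLOW(S): in R->c S, the suffix after S is empty, so FOLLOW(S) ⊇ FOLLOW(R) = {$}. Thus FOLLOW(S) = {$}.
For S -> d: FIRST(d) = {d}, so it goes in M[S, t] for t ∈ {d}.
For S -> ε: FIRST(ε) = {ε}, so it goes in M[S, t] for t ∈ {}; since ε ∈ FIRST, also for every t ∈ FOLLOW(S) = {$}.
None of these place a production in M[S, z].

none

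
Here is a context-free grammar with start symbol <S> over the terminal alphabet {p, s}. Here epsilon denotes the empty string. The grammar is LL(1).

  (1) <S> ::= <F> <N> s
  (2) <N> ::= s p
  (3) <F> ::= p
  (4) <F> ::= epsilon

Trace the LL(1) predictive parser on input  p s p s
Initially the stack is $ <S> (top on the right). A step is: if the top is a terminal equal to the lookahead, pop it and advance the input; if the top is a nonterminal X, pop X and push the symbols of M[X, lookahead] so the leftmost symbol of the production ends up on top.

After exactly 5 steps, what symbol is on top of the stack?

p

step 1: stack=$ <S>  input=p s p s $  — expand <S> ::= <F> <N> s
step 2: stack=$ s <N> <F>  input=p s p s $  — expand <F> ::= p
step 3: stack=$ s <N> p  input=p s p s $  — match p
step 4: stack=$ s <N>  input=s p s $  — expand <N> ::= s p
step 5: stack=$ s p s  input=s p s $  — match s
Stack after step 5: $ s p (top = p).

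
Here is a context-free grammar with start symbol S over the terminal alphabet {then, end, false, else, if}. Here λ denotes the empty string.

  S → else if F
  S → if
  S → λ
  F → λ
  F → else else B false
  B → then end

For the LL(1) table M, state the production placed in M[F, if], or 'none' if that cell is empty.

FIRST(S): from S→else if F we get {else}; from S→if we get {if}; from S→λ we get {λ}. So FIRST(S) = {λ, else, if}.
FIRST(F): from F→λ we get {λ}; from F→else else B false we get {else}. So FIRST(F) = {λ, else}.
FIRST(B): from B→then end we get {then}. So FIRST(B) = {then}.
FOLLOW(S) includes $ since S is the start symbol.
FOLLOW(S): S appears on no right-hand side. Thus FOLLOW(S) = {$}.
FOLLOW(F): in S→else if F, the suffix after F is empty, so FOLLOW(F) ⊇ FOLLOW(S) = {$}. Thus FOLLOW(F) = {$}.
For F → λ: FIRST(λ) = {λ}, so it goes in M[F, t] for t ∈ {}; since λ ∈ FIRST, also for every t ∈ FOLLOW(F) = {$}.
For F → else else B false: FIRST(else else B false) = {else}, so it goes in M[F, t] for t ∈ {else}.
None of these place a production in M[F, if].

none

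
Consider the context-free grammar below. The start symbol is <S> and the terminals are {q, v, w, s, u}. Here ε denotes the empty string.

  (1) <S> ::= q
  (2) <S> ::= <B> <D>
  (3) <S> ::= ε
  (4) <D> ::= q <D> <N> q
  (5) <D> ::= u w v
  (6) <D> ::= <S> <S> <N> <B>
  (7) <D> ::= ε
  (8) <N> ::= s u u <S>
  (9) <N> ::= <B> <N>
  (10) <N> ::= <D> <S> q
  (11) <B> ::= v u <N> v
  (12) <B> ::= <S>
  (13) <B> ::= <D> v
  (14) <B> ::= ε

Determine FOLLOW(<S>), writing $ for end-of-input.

FIRST(<S>) = {ε, q, s, u, v}  (via <B> <D>)
FIRST(<D>) = {ε, q, s, u, v}  (via <S> <S> <N> <B>)
FIRST(<B>) = {ε, q, s, u, v}  (via <S>, <D> v)
FIRST(<N>) = {q, s, u, v}  (via <B> <N>, <D> <S> q)
FOLLOW(<S>) includes $ since <S> is the start symbol.
FOLLOW(<S>): in <D>::=<S> <S> <N> <B> (occurrence 1), <S> is followed by <S> <N> <B> with FIRST {q, s, u, v}; in <D>::=<S> <S> <N> <B> (occurrence 2), <S> is followed by <N> <B> with FIRST {q, s, u, v}; in <N>::=s u u <S>, the suffix after <S> is empty, so FOLLOW(<S>) ⊇ FOLLOW(<N>) = {$, q, s, u, v}; in <N>::=<D> <S> q, <S> is followed by q with FIRST {q}; in <B>::=<S>, the suffix after <S> is empty, so FOLLOW(<S>) ⊇ FOLLOW(<B>) = {$, q, s, u, v}. Thus FOLLOW(<S>) = {$, q, s, u, v}.
FOLLOW(<D>): in <S>::=<B> <D>, the suffix after <D> is empty, so FOLLOW(<D>) ⊇ FOLLOW(<S>) = {$, q, s, u, v}; in <D>::=q <D> <N> q, <D> is followed by <N> q with FIRST {q, s, u, v}; in <N>::=<D> <S> q, <D> is followed by <S> q with FIRST {q, s, u, v}; in <B>::=<D> v, <D> is followed by v with FIRST {v}. Thus FOLLOW(<D>) = {$, q, s, u, v}.
FOLLOW(<N>): in <D>::=q <D> <N> q, <N> is followed by q with FIRST {q}; in <D>::=<S> <S> <N> <B>, <N> is followed by <B> with FIRST {ε, q, s, u, v}; in <D>::=<S> <S> <N> <B>, the suffix after <N> is nullable, so FOLLOW(<N>) ⊇ FOLLOW(<D>) = {$, q, s, u, v}; in <N>::=<B> <N>, the suffix after <N> is empty (adds nothing new); in <B>::=v u <N> v, <N> is followed by v with FIRST {v}. Thus FOLLOW(<N>) = {$, q, s, u, v}.
FOLLOW(<B>): in <S>::=<B> <D>, <B> is followed by <D> with FIRST {ε, q, s, u, v}; in <S>::=<B> <D>, the suffix after <B> is nullable, so FOLLOW(<B>) ⊇ FOLLOW(<S>) = {$, q, s, u, v}; in <D>::=<S> <S> <N> <B>, the suffix after <B> is empty, so FOLLOW(<B>) ⊇ FOLLOW(<D>) = {$, q, s, u, v}; in <N>::=<B> <N>, <B> is followed by <N> with FIRST {q, s, u, v}. Thus FOLLOW(<B>) = {$, q, s, u, v}.

{$, q, s, u, v}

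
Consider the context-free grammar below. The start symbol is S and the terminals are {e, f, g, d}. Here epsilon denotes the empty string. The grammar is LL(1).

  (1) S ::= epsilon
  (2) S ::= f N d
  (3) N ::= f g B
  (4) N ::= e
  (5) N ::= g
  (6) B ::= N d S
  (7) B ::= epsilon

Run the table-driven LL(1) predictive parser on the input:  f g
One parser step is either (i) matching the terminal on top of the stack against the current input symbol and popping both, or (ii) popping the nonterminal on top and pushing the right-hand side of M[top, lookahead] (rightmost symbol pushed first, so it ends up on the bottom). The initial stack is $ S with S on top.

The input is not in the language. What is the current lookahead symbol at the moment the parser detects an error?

$

step 1: stack=$ S  input=f g $  — expand S ::= f N d
step 2: stack=$ d N f  input=f g $  — match f
step 3: stack=$ d N  input=g $  — expand N ::= g
step 4: stack=$ d g  input=g $  — match g
step 5: stack=$ d  input=$  — error: top is terminal d but lookahead is $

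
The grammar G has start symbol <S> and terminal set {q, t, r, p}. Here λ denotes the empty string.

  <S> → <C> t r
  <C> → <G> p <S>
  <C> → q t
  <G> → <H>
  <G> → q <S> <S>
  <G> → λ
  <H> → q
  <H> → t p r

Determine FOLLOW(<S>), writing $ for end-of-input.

FIRST(<H>) = {q, t}
FIRST(<G>) = {λ, q, t}  (via <H>)
FIRST(<C>) = {p, q, t}  (via <G> p <S>)
FIRST(<S>) = {p, q, t}  (via <C> t r)
FOLLOW(<S>) includes $ since <S> is the start symbol.
FOLLOW(<C>): in <S>→<C> t r, <C> is followed by t r with FIRST {t}. Thus FOLLOW(<C>) = {t}.
FOLLOW(<G>): in <C>→<G> p <S>, <G> is followed by p <S> with FIRST {p}. Thus FOLLOW(<G>) = {p}.
FOLLOW(<S>): in <C>→<G> p <S>, the suffix after <S> is empty, so FOLLOW(<S>) ⊇ FOLLOW(<C>) = {t}; in <G>→q <S> <S> (occurrence 1), <S> is followed by <S> with FIRST {p, q, t}; in <G>→q <S> <S> (occurrence 2), the suffix after <S> is empty, so FOLLOW(<S>) ⊇ FOLLOW(<G>) = {p}. Thus FOLLOW(<S>) = {$, p, q, t}.
FOLLOW(<H>): in <G>→<H>, the suffix after <H> is empty, so FOLLOW(<H>) ⊇ FOLLOW(<G>) = {p}. Thus FOLLOW(<H>) = {p}.

{$, p, q, t}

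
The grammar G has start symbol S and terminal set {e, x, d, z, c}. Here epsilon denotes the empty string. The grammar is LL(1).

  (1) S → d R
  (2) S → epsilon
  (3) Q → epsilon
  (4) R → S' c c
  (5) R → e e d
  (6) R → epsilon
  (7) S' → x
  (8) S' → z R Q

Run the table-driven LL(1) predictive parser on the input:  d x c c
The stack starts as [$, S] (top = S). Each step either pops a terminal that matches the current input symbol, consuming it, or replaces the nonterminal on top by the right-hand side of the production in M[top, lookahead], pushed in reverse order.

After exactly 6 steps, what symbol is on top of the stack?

     Stack     Input      Action
  1  $ S       d x c c $  expand S → d R
  2  $ R d     d x c c $  match d
  3  $ R       x c c $    expand R → S' c c
  4  $ c c S'  x c c $    expand S' → x
  5  $ c c x   x c c $    match x
  6  $ c c     c c $      match c
Stack after step 6: $ c (top = c).

c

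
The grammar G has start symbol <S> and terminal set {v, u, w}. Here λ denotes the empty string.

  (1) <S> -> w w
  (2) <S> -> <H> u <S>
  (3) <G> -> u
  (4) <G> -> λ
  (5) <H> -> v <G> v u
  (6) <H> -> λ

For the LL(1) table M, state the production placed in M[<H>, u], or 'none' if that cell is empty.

<H> -> λ

FIRST(<G>): from <G>->u we get {u}; from <G>->λ we get {λ}. So FIRST(<G>) = {λ, u}.
FIRST(<H>): from <H>->v <G> v u we get {v}; from <H>->λ we get {λ}. So FIRST(<H>) = {λ, v}.
FIRST(<S>): from <S>->w w we get {w}; from <S>-><H> u <S> we get {u, v}. So FIRST(<S>) = {u, v, w}.
FOLLOW(<S>) includes $ since <S> is the start symbol.
FOLLOW(<H>): in <S>-><H> u <S>, <H> is followed by u <S> with FIRST {u}. Thus FOLLOW(<H>) = {u}.
For <H> -> v <G> v u: FIRST(v <G> v u) = {v}, so it goes in M[<H>, t] for t ∈ {v}.
For <H> -> λ: FIRST(λ) = {λ}, so it goes in M[<H>, t] for t ∈ {}; since λ ∈ FIRST, also for every t ∈ FOLLOW(<H>) = {u}.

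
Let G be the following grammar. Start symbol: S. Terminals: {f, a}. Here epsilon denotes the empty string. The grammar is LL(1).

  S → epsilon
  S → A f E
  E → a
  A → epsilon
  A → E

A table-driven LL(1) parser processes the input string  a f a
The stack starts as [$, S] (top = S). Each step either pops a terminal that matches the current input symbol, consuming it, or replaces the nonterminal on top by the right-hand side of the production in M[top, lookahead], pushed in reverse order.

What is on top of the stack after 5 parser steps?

E

     Stack    Input    Action
  1  $ S      a f a $  expand S → A f E
  2  $ E f A  a f a $  expand A → E
  3  $ E f E  a f a $  expand E → a
  4  $ E f a  a f a $  match a
  5  $ E f    f a $    match f
Stack after step 5: $ E (top = E).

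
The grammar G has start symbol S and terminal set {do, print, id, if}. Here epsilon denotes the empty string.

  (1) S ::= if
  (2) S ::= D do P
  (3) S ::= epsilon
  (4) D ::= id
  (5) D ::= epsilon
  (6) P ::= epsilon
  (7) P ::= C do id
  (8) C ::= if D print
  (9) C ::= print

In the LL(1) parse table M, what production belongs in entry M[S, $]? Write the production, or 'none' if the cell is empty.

S ::= epsilon

FIRST(D): from D::=id we get {id}; from D::=epsilon we get {epsilon}. So FIRST(D) = {epsilon, id}.
FIRST(C): from C::=if D print we get {if}; from C::=print we get {print}. So FIRST(C) = {if, print}.
FIRST(S): from S::=if we get {if}; from S::=D do P we get {do, id}; from S::=epsilon we get {epsilon}. So FIRST(S) = {epsilon, do, id, if}.
FIRST(P): from P::=epsilon we get {epsilon}; from P::=C do id we get {if, print}. So FIRST(P) = {epsilon, if, print}.
FOLLOW(S) includes $ since S is the start symbol.
FOLLOW(S): S appears on no right-hand side. Thus FOLLOW(S) = {$}.
For S ::= if: FIRST(if) = {if}, so it goes in M[S, t] for t ∈ {if}.
For S ::= D do P: FIRST(D do P) = {do, id}, so it goes in M[S, t] for t ∈ {do, id}.
For S ::= epsilon: FIRST(epsilon) = {epsilon}, so it goes in M[S, t] for t ∈ {}; since epsilon ∈ FIRST, also for every t ∈ FOLLOW(S) = {$}.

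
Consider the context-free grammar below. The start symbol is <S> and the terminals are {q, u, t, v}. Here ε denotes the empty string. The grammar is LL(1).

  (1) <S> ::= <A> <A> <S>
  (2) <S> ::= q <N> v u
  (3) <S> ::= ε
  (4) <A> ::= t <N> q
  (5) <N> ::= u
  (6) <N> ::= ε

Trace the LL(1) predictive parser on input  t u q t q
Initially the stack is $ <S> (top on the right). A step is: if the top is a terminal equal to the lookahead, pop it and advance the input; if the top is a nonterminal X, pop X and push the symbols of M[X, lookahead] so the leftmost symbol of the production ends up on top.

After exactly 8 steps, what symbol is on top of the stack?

<N>

     Stack              Input        Action
  1  $ <S>              t u q t q $  expand <S> ::= <A> <A> <S>
  2  $ <S> <A> <A>      t u q t q $  expand <A> ::= t <N> q
  3  $ <S> <A> q <N> t  t u q t q $  match t
  4  $ <S> <A> q <N>    u q t q $    expand <N> ::= u
  5  $ <S> <A> q u      u q t q $    match u
  6  $ <S> <A> q        q t q $      match q
  7  $ <S> <A>          t q $        expand <A> ::= t <N> q
  8  $ <S> q <N> t      t q $        match t
Stack after step 8: $ <S> q <N> (top = <N>).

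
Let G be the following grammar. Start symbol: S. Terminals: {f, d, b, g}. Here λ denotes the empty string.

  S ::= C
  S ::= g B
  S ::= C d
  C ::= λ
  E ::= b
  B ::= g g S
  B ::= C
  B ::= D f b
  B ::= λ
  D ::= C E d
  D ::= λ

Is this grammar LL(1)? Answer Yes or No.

FIRST(S) = {λ, d, g}
FIRST(C) = {λ}
FIRST(E) = {b}
FIRST(B) = {λ, b, f, g}
FIRST(D) = {λ, b}
FOLLOW(S) = {$}
FOLLOW(C) = {$, b, d}
FOLLOW(E) = {d}
FOLLOW(B) = {$}
FOLLOW(D) = {f}
Cell M[B, $] receives both B ::= C and B ::= λ — the grammar is not LL(1).

No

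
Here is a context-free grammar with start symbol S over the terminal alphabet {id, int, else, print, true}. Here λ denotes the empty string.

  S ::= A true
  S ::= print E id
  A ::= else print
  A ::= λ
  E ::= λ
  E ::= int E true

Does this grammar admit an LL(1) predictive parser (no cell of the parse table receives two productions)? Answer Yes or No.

Yes

FIRST(S) = {else, print, true}
FIRST(A) = {λ, else}
FIRST(E) = {λ, int}
FOLLOW(S) = {$}
FOLLOW(A) = {true}
FOLLOW(E) = {id, true}
Each cell of M receives at most one production.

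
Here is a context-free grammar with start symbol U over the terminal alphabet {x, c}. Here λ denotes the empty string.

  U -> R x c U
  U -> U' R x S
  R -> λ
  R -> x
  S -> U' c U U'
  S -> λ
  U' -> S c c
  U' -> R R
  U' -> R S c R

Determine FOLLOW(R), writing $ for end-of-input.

FIRST(R) = {λ, x}
FIRST(U) = {c, x}  (via R x c U, U' R x S)
FIRST(S) = {λ, c, x}  (via U' c U U')
FIRST(U') = {λ, c, x}  (via S c c, R R, R S c R)
FOLLOW(U) includes $ since U is the start symbol.
FOLLOW(U): in U->R x c U, the suffix after U is empty (adds nothing new); in S->U' c U U', U is followed by U' with FIRST {λ, c, x}; in S->U' c U U', the suffix after U is nullable, so FOLLOW(U) ⊇ FOLLOW(S) = {$, c, x}. Thus FOLLOW(U) = {$, c, x}.
FOLLOW(S): in U->U' R x S, the suffix after S is empty, so FOLLOW(S) ⊇ FOLLOW(U) = {$, c, x}; in U'->S c c, S is followed by c c with FIRST {c}; in U'->R S c R, S is followed by c R with FIRST {c}. Thus FOLLOW(S) = {$, c, x}.
FOLLOW(U'): in U->U' R x S, U' is followed by R x S with FIRST {x}; in S->U' c U U' (occurrence 1), U' is followed by c U U' with FIRST {c}; in S->U' c U U' (occurrence 2), the suffix after U' is empty, so FOLLOW(U') ⊇ FOLLOW(S) = {$, c, x}. Thus FOLLOW(U') = {$, c, x}.
FOLLOW(R): in U->R x c U, R is followed by x c U with FIRST {x}; in U->U' R x S, R is followed by x S with FIRST {x}; in U'->R R (occurrence 1), R is followed by R with FIRST {λ, x}; in U'->R R (occurrence 1), the suffix after R is nullable, so FOLLOW(R) ⊇ FOLLOW(U') = {$, c, x}; in U'->R R (occurrence 2), the suffix after R is empty, so FOLLOW(R) ⊇ FOLLOW(U') = {$, c, x}; in U'->R S c R (occurrence 1), R is followed by S c R with FIRST {c, x}; in U'->R S c R (occurrence 2), the suffix after R is empty, so FOLLOW(R) ⊇ FOLLOW(U') = {$, c, x}. Thus FOLLOW(R) = {$, c, x}.

{$, c, x}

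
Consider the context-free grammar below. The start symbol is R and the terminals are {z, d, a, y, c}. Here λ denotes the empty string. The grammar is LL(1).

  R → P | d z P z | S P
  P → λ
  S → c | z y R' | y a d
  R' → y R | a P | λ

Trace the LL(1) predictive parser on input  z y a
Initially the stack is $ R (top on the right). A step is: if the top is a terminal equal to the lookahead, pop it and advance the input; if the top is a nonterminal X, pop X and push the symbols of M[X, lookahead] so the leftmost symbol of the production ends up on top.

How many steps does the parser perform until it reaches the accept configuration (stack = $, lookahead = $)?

step 1: stack=$ R  input=z y a $  — expand R → S P
step 2: stack=$ P S  input=z y a $  — expand S → z y R'
step 3: stack=$ P R' y z  input=z y a $  — match z
step 4: stack=$ P R' y  input=y a $  — match y
step 5: stack=$ P R'  input=a $  — expand R' → a P
step 6: stack=$ P P a  input=a $  — match a
step 7: stack=$ P P  input=$  — expand P → λ
step 8: stack=$ P  input=$  — expand P → λ
Accept reached after 8 steps.

8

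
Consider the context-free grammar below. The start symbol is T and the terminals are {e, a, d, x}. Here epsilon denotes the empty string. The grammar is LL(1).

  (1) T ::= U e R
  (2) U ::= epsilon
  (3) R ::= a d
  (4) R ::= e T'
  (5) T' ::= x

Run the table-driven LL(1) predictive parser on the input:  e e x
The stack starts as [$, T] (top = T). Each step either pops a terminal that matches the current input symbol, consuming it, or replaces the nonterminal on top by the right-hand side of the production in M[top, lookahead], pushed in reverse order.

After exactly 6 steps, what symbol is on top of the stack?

x

     Stack    Input    Action
  1  $ T      e e x $  expand T ::= U e R
  2  $ R e U  e e x $  expand U ::= epsilon
  3  $ R e    e e x $  match e
  4  $ R      e x $    expand R ::= e T'
  5  $ T' e   e x $    match e
  6  $ T'     x $      expand T' ::= x
Stack after step 6: $ x (top = x).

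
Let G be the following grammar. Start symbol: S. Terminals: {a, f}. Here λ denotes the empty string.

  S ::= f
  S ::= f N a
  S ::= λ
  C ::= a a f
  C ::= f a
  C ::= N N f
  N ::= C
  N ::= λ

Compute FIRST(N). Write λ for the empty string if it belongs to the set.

FIRST(S): from S::=f we get {f}; from S::=f N a we get {f}; from S::=λ we get {λ}. So FIRST(S) = {λ, f}.
FIRST(C): from C::=a a f we get {a}; from C::=f a we get {f}; from C::=N N f we get {a, f}. So FIRST(C) = {a, f}.
FIRST(N): from N::=C we get {a, f}; from N::=λ we get {λ}. So FIRST(N) = {λ, a, f}.

{λ, a, f}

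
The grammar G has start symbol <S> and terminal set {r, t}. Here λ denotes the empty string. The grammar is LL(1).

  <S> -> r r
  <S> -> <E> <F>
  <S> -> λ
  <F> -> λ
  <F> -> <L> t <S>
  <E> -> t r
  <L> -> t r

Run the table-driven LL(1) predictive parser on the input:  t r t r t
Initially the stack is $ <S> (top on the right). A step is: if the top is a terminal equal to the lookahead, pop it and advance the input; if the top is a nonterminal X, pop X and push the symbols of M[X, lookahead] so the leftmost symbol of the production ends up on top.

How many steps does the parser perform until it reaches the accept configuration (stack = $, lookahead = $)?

      Stack        Input        Action
   1  $ <S>        t r t r t $  expand <S> -> <E> <F>
   2  $ <F> <E>    t r t r t $  expand <E> -> t r
   3  $ <F> r t    t r t r t $  match t
   4  $ <F> r      r t r t $    match r
   5  $ <F>        t r t $      expand <F> -> <L> t <S>
   6  $ <S> t <L>  t r t $      expand <L> -> t r
   7  $ <S> t r t  t r t $      match t
   8  $ <S> t r    r t $        match r
   9  $ <S> t      t $          match t
  10  $ <S>        $            expand <S> -> λ
Accept reached after 10 steps.

10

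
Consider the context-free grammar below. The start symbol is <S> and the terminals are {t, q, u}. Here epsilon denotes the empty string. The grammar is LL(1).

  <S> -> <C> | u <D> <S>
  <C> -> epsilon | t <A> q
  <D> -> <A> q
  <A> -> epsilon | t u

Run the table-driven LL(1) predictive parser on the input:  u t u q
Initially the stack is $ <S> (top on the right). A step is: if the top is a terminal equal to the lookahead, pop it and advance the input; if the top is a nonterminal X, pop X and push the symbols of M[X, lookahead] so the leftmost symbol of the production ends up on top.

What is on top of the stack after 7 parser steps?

<S>

     Stack        Input      Action
  1  $ <S>        u t u q $  expand <S> -> u <D> <S>
  2  $ <S> <D> u  u t u q $  match u
  3  $ <S> <D>    t u q $    expand <D> -> <A> q
  4  $ <S> q <A>  t u q $    expand <A> -> t u
  5  $ <S> q u t  t u q $    match t
  6  $ <S> q u    u q $      match u
  7  $ <S> q      q $        match q
Stack after step 7: $ <S> (top = <S>).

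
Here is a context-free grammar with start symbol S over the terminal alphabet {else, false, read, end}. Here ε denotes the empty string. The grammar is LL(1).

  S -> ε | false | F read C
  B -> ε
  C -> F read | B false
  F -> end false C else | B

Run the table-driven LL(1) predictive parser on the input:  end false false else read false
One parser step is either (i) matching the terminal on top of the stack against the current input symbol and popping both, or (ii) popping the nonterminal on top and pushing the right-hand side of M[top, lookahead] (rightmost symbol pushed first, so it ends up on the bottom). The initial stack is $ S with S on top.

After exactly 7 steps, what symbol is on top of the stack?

     Stack                      Input                              Action
  1  $ S                        end false false else read false $  expand S -> F read C
  2  $ C read F                 end false false else read false $  expand F -> end false C else
  3  $ C read else C false end  end false false else read false $  match end
  4  $ C read else C false      false false else read false $      match false
  5  $ C read else C            false else read false $            expand C -> B false
  6  $ C read else false B      false else read false $            expand B -> ε
  7  $ C read else false        false else read false $            match false
Stack after step 7: $ C read else (top = else).

else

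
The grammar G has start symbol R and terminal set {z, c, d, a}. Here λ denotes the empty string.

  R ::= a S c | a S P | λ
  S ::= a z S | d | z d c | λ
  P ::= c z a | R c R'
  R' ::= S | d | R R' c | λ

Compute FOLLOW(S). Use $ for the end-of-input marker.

FIRST(R): from R::=a S c we get {a}; from R::=a S P we get {a}; from R::=λ we get {λ}. So FIRST(R) = {λ, a}.
FIRST(S): from S::=a z S we get {a}; from S::=d we get {d}; from S::=z d c we get {z}; from S::=λ we get {λ}. So FIRST(S) = {λ, a, d, z}.
FIRST(P): from P::=c z a we get {c}; from P::=R c R' we get {a, c}. So FIRST(P) = {a, c}.
FIRST(R'): from R'::=S we get {λ, a, d, z}; from R'::=d we get {d}; from R'::=R R' c we get {a, c, d, z}; from R'::=λ we get {λ}. So FIRST(R') = {λ, a, c, d, z}.
FOLLOW(R) includes $ since R is the start symbol.
FOLLOW(R): in P::=R c R', R is followed by c R' with FIRST {c}; in R'::=R R' c, R is followed by R' c with FIRST {a, c, d, z}. Thus FOLLOW(R) = {$, a, c, d, z}.
FOLLOW(P): in R::=a S P, the suffix after P is empty, so FOLLOW(P) ⊇ FOLLOW(R) = {$, a, c, d, z}. Thus FOLLOW(P) = {$, a, c, d, z}.
FOLLOW(R'): in P::=R c R', the suffix after R' is empty, so FOLLOW(R') ⊇ FOLLOW(P) = {$, a, c, d, z}; in R'::=R R' c, R' is followed by c with FIRST {c}. Thus FOLLOW(R') = {$, a, c, d, z}.
FOLLOW(S): in R::=a S c, S is followed by c with FIRST {c}; in R::=a S P, S is followed by P with FIRST {a, c}; in S::=a z S, the suffix after S is empty (adds nothing new); in R'::=S, the suffix after S is empty, so FOLLOW(S) ⊇ FOLLOW(R') = {$, a, c, d, z}. Thus FOLLOW(S) = {$, a, c, d, z}.

{$, a, c, d, z}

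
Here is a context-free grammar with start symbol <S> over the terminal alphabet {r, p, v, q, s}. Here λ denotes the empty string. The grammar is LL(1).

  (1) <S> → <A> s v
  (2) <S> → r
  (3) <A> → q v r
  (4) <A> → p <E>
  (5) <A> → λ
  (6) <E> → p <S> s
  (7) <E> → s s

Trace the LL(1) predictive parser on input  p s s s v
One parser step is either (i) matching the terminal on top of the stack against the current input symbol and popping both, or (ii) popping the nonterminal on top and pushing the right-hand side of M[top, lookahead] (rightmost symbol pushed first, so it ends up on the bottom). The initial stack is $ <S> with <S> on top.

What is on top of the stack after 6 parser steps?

step 1: stack=$ <S>  input=p s s s v $  — expand <S> → <A> s v
step 2: stack=$ v s <A>  input=p s s s v $  — expand <A> → p <E>
step 3: stack=$ v s <E> p  input=p s s s v $  — match p
step 4: stack=$ v s <E>  input=s s s v $  — expand <E> → s s
step 5: stack=$ v s s s  input=s s s v $  — match s
step 6: stack=$ v s s  input=s s v $  — match s
Stack after step 6: $ v s (top = s).

s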